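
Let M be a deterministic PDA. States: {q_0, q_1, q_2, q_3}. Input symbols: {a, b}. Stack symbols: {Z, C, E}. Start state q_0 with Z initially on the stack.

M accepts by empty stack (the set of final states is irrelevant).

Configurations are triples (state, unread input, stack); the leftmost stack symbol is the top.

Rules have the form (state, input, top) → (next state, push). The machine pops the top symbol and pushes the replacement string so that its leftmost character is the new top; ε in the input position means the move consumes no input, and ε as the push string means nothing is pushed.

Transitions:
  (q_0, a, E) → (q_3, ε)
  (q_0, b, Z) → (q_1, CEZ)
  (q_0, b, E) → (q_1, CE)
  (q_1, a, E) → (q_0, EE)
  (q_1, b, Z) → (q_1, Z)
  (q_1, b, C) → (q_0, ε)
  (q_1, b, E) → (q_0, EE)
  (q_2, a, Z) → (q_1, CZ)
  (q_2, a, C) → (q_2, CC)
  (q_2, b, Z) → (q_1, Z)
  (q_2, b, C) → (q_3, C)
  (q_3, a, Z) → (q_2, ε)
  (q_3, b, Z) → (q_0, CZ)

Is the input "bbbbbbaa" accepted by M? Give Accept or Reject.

Accept

(q_0, bbbbbbaa, Z)
  read b, top Z: go to q_1, push CEZ → (q_1, bbbbbaa, CEZ)
  read b, top C: go to q_0, push ε → (q_0, bbbbaa, EZ)
  read b, top E: go to q_1, push CE → (q_1, bbbaa, CEZ)
  read b, top C: go to q_0, push ε → (q_0, bbaa, EZ)
  read b, top E: go to q_1, push CE → (q_1, baa, CEZ)
  read b, top C: go to q_0, push ε → (q_0, aa, EZ)
  read a, top E: go to q_3, push ε → (q_3, a, Z)
  read a, top Z: go to q_2, push ε → (q_2, ε, ε)
All input consumed and the stack is empty.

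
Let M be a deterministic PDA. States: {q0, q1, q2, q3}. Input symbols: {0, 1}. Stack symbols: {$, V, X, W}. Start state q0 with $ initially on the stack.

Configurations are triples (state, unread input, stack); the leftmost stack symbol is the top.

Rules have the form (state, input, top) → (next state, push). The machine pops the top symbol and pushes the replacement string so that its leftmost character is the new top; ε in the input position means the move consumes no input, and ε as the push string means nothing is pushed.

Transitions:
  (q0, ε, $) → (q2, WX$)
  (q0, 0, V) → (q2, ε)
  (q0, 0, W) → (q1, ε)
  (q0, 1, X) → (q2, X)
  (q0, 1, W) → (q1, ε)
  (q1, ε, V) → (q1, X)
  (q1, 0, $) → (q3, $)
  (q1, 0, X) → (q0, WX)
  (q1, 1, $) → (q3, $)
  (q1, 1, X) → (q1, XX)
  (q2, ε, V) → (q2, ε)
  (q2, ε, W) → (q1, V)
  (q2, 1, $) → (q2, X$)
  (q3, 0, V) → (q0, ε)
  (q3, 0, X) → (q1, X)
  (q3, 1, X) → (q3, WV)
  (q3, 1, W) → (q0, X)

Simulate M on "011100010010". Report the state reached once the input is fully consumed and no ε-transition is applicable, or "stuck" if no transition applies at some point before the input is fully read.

(q0, 011100010010, $)
  ε-move, top $: go to q2, push WX$ → (q2, 011100010010, WX$)
  ε-move, top W: go to q1, push V → (q1, 011100010010, VX$)
  ε-move, top V: go to q1, push X → (q1, 011100010010, XX$)
  read 0, top X: go to q0, push WX → (q0, 11100010010, WXX$)
  read 1, top W: go to q1, push ε → (q1, 1100010010, XX$)
  read 1, top X: go to q1, push XX → (q1, 100010010, XXX$)
  read 1, top X: go to q1, push XX → (q1, 00010010, XXXX$)
  read 0, top X: go to q0, push WX → (q0, 0010010, WXXXX$)
  read 0, top W: go to q1, push ε → (q1, 010010, XXXX$)
  read 0, top X: go to q0, push WX → (q0, 10010, WXXXX$)
  read 1, top W: go to q1, push ε → (q1, 0010, XXXX$)
  read 0, top X: go to q0, push WX → (q0, 010, WXXXX$)
  read 0, top W: go to q1, push ε → (q1, 10, XXXX$)
  read 1, top X: go to q1, push XX → (q1, 0, XXXXX$)
  read 0, top X: go to q0, push WX → (q0, ε, WXXXXX$)
All input consumed; M is in state q0.

q0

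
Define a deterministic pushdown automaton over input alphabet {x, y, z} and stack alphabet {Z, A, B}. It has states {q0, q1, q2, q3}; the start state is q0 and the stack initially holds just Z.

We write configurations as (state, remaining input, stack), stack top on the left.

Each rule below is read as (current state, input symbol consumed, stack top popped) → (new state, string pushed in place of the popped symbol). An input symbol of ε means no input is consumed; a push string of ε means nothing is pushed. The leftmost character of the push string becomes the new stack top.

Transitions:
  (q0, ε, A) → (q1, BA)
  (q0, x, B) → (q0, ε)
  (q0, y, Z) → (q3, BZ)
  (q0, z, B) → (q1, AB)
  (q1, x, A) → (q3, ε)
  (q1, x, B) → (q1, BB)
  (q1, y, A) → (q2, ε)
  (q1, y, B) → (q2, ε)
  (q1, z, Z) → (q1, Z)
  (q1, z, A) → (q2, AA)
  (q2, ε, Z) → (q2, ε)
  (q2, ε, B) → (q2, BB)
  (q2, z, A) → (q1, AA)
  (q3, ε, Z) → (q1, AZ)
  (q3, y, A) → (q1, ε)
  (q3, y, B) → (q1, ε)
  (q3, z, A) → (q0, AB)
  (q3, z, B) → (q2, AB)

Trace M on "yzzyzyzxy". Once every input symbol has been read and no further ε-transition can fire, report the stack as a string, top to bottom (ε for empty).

BZ

(q0, yzzyzyzxy, Z)
  read y, top Z: go to q3, push BZ → (q3, zzyzyzxy, BZ)
  read z, top B: go to q2, push AB → (q2, zyzyzxy, ABZ)
  read z, top A: go to q1, push AA → (q1, yzyzxy, AABZ)
  read y, top A: go to q2, push ε → (q2, zyzxy, ABZ)
  read z, top A: go to q1, push AA → (q1, yzxy, AABZ)
  read y, top A: go to q2, push ε → (q2, zxy, ABZ)
  read z, top A: go to q1, push AA → (q1, xy, AABZ)
  read x, top A: go to q3, push ε → (q3, y, ABZ)
  read y, top A: go to q1, push ε → (q1, ε, BZ)
All input consumed in state q1 with stack BZ.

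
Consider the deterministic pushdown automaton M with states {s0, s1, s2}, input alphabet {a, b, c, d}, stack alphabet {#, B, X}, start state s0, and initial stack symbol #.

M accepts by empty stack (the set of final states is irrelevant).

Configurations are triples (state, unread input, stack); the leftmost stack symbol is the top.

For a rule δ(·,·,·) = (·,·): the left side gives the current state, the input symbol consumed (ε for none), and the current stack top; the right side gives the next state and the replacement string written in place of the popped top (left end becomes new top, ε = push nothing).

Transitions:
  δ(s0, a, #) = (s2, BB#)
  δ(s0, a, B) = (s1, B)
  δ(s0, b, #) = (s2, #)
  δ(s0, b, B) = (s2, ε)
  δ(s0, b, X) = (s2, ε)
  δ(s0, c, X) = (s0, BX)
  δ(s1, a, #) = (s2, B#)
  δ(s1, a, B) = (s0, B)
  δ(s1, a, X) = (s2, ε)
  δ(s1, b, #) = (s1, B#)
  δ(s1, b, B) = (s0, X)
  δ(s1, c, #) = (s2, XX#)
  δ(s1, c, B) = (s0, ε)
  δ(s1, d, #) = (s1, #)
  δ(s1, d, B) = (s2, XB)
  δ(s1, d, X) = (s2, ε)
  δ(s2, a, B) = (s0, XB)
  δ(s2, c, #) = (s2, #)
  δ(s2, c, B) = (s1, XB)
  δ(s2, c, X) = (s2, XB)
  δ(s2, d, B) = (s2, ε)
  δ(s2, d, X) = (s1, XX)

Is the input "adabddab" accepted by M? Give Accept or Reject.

(s0, adabddab, #) ⊢ (s2, dabddab, BB#) ⊢ (s2, abddab, B#) ⊢ (s0, bddab, XB#) ⊢ (s2, ddab, B#) ⊢ (s2, dab, #)
No transition applies at (s2, dab, #); input not fully consumed.

Reject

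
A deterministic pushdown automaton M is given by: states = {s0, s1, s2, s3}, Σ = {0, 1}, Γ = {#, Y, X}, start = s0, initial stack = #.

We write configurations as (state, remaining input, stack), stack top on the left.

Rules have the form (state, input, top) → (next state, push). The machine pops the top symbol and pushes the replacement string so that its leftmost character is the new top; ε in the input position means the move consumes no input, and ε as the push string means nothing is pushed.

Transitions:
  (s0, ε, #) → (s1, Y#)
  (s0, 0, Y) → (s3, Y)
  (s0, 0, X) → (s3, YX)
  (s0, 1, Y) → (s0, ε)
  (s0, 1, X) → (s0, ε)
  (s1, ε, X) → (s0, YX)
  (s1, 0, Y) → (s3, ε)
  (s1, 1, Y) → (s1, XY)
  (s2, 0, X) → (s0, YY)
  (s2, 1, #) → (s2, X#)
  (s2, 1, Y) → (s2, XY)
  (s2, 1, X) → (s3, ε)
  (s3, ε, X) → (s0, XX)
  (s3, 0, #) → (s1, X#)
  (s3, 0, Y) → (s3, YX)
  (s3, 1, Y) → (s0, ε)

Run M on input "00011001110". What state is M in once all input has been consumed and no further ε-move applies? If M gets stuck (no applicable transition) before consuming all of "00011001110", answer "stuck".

(s0, 00011001110, #) ⊢ (s1, 00011001110, Y#) ⊢ (s3, 0011001110, #) ⊢ (s1, 011001110, X#) ⊢ (s0, 011001110, YX#) ⊢ (s3, 11001110, YX#) ⊢ (s0, 1001110, X#) ⊢ (s0, 001110, #) ⊢ (s1, 001110, Y#) ⊢ (s3, 01110, #) ⊢ (s1, 1110, X#) ⊢ (s0, 1110, YX#) ⊢ (s0, 110, X#) ⊢ (s0, 10, #) ⊢ (s1, 10, Y#) ⊢ (s1, 0, XY#) ⊢ (s0, 0, YXY#) ⊢ (s3, ε, YXY#)
All input consumed; M is in state s3.

s3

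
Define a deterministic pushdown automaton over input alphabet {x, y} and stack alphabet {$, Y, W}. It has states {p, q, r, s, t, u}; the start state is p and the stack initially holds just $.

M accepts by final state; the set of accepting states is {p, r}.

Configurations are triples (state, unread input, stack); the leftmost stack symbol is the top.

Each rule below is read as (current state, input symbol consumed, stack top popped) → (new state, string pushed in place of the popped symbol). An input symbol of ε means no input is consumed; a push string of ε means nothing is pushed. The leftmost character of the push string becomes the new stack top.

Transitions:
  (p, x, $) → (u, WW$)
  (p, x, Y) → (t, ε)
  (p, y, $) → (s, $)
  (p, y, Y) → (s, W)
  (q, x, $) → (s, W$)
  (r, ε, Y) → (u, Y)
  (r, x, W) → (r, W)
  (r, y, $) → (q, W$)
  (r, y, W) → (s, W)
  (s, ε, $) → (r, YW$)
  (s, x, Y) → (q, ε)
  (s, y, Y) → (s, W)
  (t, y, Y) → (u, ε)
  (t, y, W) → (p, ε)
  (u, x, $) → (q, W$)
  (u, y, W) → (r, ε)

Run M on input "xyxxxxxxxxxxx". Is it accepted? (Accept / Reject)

(p, xyxxxxxxxxxxx, $)
  read x, top $: go to u, push WW$ → (u, yxxxxxxxxxxx, WW$)
  read y, top W: go to r, push ε → (r, xxxxxxxxxxx, W$)
  read x, top W: go to r, push W → (r, xxxxxxxxxx, W$)
  read x, top W: go to r, push W → (r, xxxxxxxxx, W$)
  read x, top W: go to r, push W → (r, xxxxxxxx, W$)
  read x, top W: go to r, push W → (r, xxxxxxx, W$)
  read x, top W: go to r, push W → (r, xxxxxx, W$)
  read x, top W: go to r, push W → (r, xxxxx, W$)
  read x, top W: go to r, push W → (r, xxxx, W$)
  read x, top W: go to r, push W → (r, xxx, W$)
  read x, top W: go to r, push W → (r, xx, W$)
  read x, top W: go to r, push W → (r, x, W$)
  read x, top W: go to r, push W → (r, ε, W$)
All input consumed; state r ∈ F.

Accept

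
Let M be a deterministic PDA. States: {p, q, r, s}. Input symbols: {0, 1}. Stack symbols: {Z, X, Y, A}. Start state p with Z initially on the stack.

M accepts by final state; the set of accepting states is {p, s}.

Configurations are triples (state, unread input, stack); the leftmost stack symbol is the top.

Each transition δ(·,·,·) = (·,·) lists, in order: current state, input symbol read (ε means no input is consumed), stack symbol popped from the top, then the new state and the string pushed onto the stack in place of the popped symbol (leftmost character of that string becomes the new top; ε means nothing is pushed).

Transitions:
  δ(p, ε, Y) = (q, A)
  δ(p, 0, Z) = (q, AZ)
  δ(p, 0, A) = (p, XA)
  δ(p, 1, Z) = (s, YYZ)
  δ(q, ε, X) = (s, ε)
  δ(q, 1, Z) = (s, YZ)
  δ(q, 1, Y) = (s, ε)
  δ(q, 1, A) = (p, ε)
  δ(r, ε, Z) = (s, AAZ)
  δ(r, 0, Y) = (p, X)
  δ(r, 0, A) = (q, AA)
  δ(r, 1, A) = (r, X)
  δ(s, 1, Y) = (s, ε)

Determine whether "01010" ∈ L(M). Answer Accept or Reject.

Reject

(p, 01010, Z)
  read 0, top Z: go to q, push AZ → (q, 1010, AZ)
  read 1, top A: go to p, push ε → (p, 010, Z)
  read 0, top Z: go to q, push AZ → (q, 10, AZ)
  read 1, top A: go to p, push ε → (p, 0, Z)
  read 0, top Z: go to q, push AZ → (q, ε, AZ)
All input consumed; state q ∉ F and no further ε-move applies.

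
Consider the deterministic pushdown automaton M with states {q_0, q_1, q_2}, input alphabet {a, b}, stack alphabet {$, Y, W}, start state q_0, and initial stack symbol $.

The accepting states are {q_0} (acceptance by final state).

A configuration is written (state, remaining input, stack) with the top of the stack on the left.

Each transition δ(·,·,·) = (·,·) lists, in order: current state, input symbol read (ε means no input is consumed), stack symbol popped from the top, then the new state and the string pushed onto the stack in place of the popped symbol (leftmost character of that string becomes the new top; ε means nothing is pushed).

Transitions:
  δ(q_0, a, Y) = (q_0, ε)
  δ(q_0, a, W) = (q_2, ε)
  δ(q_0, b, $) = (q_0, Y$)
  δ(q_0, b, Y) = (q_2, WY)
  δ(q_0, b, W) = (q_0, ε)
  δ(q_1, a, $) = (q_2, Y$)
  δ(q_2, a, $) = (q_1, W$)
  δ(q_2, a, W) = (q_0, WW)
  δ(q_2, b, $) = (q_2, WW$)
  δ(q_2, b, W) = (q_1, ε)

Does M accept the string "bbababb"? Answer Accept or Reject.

(q_0, bbababb, $) ⊢ (q_0, bababb, Y$) ⊢ (q_2, ababb, WY$) ⊢ (q_0, babb, WWY$) ⊢ (q_0, abb, WY$) ⊢ (q_2, bb, Y$)
No transition applies at (q_2, bb, Y$); input not fully consumed.

Reject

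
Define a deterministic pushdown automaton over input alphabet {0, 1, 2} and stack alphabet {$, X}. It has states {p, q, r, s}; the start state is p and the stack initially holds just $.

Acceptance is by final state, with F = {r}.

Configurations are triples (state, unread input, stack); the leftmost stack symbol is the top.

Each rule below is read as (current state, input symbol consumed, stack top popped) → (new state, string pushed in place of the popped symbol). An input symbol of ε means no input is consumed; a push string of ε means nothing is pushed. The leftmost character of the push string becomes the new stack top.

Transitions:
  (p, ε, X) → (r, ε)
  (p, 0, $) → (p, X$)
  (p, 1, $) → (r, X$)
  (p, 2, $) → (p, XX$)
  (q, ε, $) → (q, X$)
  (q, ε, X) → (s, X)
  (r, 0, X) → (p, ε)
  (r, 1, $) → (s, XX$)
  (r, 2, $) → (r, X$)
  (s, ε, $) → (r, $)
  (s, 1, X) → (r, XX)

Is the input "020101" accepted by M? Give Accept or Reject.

(p, 020101, $)
  read 0, top $: go to p, push X$ → (p, 20101, X$)
  ε-move, top X: go to r, push ε → (r, 20101, $)
  read 2, top $: go to r, push X$ → (r, 0101, X$)
  read 0, top X: go to p, push ε → (p, 101, $)
  read 1, top $: go to r, push X$ → (r, 01, X$)
  read 0, top X: go to p, push ε → (p, 1, $)
  read 1, top $: go to r, push X$ → (r, ε, X$)
All input consumed; state r ∈ F.

Accept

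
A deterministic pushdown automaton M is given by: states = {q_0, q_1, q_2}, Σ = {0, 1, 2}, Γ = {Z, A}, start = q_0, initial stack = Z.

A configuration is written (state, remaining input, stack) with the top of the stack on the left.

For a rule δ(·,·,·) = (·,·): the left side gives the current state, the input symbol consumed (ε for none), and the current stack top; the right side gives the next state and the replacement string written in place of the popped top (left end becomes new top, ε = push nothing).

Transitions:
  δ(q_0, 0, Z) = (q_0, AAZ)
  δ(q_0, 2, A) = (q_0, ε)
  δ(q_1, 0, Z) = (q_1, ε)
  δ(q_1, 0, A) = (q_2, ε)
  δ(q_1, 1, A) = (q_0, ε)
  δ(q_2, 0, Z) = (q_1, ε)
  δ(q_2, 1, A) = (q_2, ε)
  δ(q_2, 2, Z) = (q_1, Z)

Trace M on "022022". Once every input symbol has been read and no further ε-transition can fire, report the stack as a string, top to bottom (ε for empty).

Z

(q_0, 022022, Z)
  read 0, top Z: go to q_0, push AAZ → (q_0, 22022, AAZ)
  read 2, top A: go to q_0, push ε → (q_0, 2022, AZ)
  read 2, top A: go to q_0, push ε → (q_0, 022, Z)
  read 0, top Z: go to q_0, push AAZ → (q_0, 22, AAZ)
  read 2, top A: go to q_0, push ε → (q_0, 2, AZ)
  read 2, top A: go to q_0, push ε → (q_0, ε, Z)
All input consumed in state q_0 with stack Z.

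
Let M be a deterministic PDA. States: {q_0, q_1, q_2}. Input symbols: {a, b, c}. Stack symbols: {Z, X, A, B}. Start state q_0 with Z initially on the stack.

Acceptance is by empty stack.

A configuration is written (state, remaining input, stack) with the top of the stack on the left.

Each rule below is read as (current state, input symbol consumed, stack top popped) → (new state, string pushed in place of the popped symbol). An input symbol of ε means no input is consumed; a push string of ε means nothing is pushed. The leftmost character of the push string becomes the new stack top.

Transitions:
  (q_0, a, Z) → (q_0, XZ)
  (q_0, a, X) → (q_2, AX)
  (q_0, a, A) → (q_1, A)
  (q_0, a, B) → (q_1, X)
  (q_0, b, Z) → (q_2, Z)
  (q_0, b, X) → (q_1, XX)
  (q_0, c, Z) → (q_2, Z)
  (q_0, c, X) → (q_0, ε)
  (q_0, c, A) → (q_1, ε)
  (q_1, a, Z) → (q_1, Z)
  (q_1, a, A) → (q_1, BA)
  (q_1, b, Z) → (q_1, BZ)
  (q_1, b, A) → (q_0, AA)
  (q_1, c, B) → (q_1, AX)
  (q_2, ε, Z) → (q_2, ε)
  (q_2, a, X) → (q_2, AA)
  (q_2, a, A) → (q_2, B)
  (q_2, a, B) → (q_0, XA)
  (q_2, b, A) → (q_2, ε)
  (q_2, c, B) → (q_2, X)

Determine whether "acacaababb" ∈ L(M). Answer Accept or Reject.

(q_0, acacaababb, Z) ⊢ (q_0, cacaababb, XZ) ⊢ (q_0, acaababb, Z) ⊢ (q_0, caababb, XZ) ⊢ (q_0, aababb, Z) ⊢ (q_0, ababb, XZ) ⊢ (q_2, babb, AXZ) ⊢ (q_2, abb, XZ) ⊢ (q_2, bb, AAZ) ⊢ (q_2, b, AZ) ⊢ (q_2, ε, Z) ⊢ (q_2, ε, ε)
All input consumed and the stack is empty.

Accept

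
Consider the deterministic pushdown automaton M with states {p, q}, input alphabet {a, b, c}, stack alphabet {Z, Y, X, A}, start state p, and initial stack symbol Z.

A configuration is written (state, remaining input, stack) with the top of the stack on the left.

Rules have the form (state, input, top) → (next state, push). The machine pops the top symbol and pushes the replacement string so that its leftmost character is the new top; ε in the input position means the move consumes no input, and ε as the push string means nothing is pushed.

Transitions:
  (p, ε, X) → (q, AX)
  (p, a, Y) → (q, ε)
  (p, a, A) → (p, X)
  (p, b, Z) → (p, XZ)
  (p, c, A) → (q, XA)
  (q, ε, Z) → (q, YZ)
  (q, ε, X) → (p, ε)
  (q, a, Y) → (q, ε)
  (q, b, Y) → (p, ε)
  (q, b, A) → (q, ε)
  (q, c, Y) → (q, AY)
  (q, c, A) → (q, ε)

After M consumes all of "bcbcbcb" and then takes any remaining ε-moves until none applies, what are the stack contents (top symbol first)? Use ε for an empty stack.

AXZ

(p, bcbcbcb, Z) ⊢ (p, cbcbcb, XZ) ⊢ (q, cbcbcb, AXZ) ⊢ (q, bcbcb, XZ) ⊢ (p, bcbcb, Z) ⊢ (p, cbcb, XZ) ⊢ (q, cbcb, AXZ) ⊢ (q, bcb, XZ) ⊢ (p, bcb, Z) ⊢ (p, cb, XZ) ⊢ (q, cb, AXZ) ⊢ (q, b, XZ) ⊢ (p, b, Z) ⊢ (p, ε, XZ) ⊢ (q, ε, AXZ)
All input consumed in state q with stack AXZ.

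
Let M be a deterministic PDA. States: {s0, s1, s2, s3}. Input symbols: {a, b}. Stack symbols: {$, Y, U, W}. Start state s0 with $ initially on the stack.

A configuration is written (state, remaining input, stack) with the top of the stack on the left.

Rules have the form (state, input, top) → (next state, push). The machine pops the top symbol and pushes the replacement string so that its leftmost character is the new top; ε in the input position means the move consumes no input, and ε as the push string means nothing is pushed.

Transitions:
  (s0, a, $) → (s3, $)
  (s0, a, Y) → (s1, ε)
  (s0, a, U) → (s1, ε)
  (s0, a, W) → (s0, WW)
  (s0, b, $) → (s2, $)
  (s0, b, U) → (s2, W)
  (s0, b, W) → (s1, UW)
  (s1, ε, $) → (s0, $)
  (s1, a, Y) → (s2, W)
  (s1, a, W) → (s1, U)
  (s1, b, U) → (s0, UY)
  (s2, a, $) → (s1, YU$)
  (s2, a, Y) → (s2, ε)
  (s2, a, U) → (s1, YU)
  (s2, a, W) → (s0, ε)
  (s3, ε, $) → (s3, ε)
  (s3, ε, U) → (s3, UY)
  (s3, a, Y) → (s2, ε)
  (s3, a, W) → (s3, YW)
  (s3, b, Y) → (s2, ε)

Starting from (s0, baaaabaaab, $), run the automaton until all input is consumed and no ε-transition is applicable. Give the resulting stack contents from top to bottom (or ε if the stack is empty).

(s0, baaaabaaab, $)
  read b, top $: go to s2, push $ → (s2, aaaabaaab, $)
  read a, top $: go to s1, push YU$ → (s1, aaabaaab, YU$)
  read a, top Y: go to s2, push W → (s2, aabaaab, WU$)
  read a, top W: go to s0, push ε → (s0, abaaab, U$)
  read a, top U: go to s1, push ε → (s1, baaab, $)
  ε-move, top $: go to s0, push $ → (s0, baaab, $)
  read b, top $: go to s2, push $ → (s2, aaab, $)
  read a, top $: go to s1, push YU$ → (s1, aab, YU$)
  read a, top Y: go to s2, push W → (s2, ab, WU$)
  read a, top W: go to s0, push ε → (s0, b, U$)
  read b, top U: go to s2, push W → (s2, ε, W$)
All input consumed in state s2 with stack W$.

W$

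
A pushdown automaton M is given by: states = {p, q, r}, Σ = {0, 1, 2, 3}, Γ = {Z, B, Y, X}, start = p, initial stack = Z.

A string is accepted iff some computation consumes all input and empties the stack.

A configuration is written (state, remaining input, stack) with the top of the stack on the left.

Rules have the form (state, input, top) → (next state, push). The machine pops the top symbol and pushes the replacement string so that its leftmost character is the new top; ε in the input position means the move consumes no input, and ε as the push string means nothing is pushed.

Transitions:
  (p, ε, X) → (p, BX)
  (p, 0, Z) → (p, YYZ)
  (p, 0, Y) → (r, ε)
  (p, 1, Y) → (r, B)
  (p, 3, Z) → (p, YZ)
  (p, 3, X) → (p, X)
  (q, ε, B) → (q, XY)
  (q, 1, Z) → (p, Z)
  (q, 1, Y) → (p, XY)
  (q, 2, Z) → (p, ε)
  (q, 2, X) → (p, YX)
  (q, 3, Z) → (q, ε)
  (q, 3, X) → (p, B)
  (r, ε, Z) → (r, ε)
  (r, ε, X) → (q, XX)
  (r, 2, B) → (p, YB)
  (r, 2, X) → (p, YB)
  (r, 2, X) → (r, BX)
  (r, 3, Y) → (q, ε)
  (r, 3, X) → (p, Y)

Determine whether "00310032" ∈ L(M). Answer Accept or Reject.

Accept

One accepting computation: (p, 00310032, Z) ⊢ (p, 0310032, YYZ) ⊢ (r, 310032, YZ) ⊢ (q, 10032, Z) ⊢ (p, 0032, Z) ⊢ (p, 032, YYZ) ⊢ (r, 32, YZ) ⊢ (q, 2, Z) ⊢ (p, ε, ε)
All input consumed and the stack is empty.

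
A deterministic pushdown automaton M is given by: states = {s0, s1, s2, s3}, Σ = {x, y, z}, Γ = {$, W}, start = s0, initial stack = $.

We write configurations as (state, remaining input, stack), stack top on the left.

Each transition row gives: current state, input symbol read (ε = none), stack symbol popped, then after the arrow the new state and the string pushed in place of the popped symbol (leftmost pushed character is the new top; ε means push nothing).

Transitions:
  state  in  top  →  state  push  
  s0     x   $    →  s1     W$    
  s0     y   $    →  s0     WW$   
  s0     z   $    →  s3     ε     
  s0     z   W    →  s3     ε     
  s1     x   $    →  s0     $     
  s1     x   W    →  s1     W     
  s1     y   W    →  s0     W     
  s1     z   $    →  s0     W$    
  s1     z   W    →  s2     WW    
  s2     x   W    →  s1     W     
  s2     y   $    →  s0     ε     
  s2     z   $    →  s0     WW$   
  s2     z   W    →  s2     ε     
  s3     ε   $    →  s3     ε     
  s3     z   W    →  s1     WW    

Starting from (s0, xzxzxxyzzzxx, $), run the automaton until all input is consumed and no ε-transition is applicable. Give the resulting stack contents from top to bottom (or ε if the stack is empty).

(s0, xzxzxxyzzzxx, $) ⊢ (s1, zxzxxyzzzxx, W$) ⊢ (s2, xzxxyzzzxx, WW$) ⊢ (s1, zxxyzzzxx, WW$) ⊢ (s2, xxyzzzxx, WWW$) ⊢ (s1, xyzzzxx, WWW$) ⊢ (s1, yzzzxx, WWW$) ⊢ (s0, zzzxx, WWW$) ⊢ (s3, zzxx, WW$) ⊢ (s1, zxx, WWW$) ⊢ (s2, xx, WWWW$) ⊢ (s1, x, WWWW$) ⊢ (s1, ε, WWWW$)
All input consumed in state s1 with stack WWWW$.

WWWW$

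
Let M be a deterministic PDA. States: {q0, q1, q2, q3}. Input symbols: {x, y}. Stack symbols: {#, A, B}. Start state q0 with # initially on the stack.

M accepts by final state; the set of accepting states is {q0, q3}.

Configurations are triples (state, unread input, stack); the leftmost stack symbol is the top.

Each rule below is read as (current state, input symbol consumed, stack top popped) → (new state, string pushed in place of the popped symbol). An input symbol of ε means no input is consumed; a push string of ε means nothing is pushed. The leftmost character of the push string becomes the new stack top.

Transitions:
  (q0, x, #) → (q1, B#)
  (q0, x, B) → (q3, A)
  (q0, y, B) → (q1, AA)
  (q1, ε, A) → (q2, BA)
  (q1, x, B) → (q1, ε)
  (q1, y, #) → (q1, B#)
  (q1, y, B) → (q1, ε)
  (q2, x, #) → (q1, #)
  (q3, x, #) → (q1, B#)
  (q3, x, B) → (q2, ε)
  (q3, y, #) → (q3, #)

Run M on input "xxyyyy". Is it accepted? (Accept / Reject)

(q0, xxyyyy, #)
  read x, top #: go to q1, push B# → (q1, xyyyy, B#)
  read x, top B: go to q1, push ε → (q1, yyyy, #)
  read y, top #: go to q1, push B# → (q1, yyy, B#)
  read y, top B: go to q1, push ε → (q1, yy, #)
  read y, top #: go to q1, push B# → (q1, y, B#)
  read y, top B: go to q1, push ε → (q1, ε, #)
All input consumed; state q1 ∉ F and no further ε-move applies.

Reject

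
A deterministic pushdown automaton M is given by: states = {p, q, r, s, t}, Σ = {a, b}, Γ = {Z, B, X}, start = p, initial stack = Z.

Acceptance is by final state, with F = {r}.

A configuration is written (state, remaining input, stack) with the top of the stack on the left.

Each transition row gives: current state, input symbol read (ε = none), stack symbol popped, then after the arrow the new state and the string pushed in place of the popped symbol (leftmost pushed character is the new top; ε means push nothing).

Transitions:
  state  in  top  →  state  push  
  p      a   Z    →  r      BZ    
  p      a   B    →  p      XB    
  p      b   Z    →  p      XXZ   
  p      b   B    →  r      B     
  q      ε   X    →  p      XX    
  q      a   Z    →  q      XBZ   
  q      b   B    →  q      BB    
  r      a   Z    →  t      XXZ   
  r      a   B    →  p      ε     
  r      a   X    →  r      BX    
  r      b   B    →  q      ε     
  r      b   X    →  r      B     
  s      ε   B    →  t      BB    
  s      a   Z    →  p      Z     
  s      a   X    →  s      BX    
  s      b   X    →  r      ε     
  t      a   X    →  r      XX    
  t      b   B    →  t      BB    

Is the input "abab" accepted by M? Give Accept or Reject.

Reject

(p, abab, Z)
  read a, top Z: go to r, push BZ → (r, bab, BZ)
  read b, top B: go to q, push ε → (q, ab, Z)
  read a, top Z: go to q, push XBZ → (q, b, XBZ)
  ε-move, top X: go to p, push XX → (p, b, XXBZ)
No transition applies at (p, b, XXBZ); input not fully consumed.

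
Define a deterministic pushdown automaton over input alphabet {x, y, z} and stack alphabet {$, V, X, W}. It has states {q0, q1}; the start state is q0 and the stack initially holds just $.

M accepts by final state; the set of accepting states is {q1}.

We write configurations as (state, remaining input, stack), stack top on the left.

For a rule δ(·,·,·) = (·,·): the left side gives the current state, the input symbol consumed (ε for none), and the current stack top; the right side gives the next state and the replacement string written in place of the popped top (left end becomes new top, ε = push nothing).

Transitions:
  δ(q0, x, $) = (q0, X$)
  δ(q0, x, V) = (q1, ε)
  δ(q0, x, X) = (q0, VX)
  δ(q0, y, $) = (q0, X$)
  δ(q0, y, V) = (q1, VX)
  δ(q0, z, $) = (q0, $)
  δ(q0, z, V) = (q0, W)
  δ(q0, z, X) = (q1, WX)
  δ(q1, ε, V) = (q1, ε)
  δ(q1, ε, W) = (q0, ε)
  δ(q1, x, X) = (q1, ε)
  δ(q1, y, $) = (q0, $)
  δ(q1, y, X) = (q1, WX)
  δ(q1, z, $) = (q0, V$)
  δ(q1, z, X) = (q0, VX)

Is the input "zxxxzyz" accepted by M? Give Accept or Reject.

Reject

(q0, zxxxzyz, $) ⊢ (q0, xxxzyz, $) ⊢ (q0, xxzyz, X$) ⊢ (q0, xzyz, VX$) ⊢ (q1, zyz, X$) ⊢ (q0, yz, VX$) ⊢ (q1, z, VXX$) ⊢ (q1, z, XX$) ⊢ (q0, ε, VXX$)
All input consumed; state q0 ∉ F and no further ε-move applies.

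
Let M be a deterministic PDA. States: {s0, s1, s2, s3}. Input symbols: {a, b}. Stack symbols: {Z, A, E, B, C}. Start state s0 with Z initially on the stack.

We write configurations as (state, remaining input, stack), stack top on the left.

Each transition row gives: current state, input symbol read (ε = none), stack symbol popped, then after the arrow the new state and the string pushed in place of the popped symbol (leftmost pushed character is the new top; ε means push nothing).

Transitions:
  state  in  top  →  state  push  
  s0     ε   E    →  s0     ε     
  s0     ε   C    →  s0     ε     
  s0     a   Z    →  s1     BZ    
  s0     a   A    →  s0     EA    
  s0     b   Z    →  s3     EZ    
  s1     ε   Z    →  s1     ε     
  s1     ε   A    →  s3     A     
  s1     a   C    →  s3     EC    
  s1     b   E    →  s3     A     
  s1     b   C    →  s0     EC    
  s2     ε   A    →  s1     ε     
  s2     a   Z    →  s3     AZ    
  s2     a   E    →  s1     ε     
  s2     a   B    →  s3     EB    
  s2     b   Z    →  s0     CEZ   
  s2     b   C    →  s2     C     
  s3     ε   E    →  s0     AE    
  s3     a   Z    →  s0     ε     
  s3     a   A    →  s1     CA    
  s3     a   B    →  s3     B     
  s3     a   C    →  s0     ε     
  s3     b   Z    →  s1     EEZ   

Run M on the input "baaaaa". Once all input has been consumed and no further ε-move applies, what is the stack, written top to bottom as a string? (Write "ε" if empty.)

AEZ

(s0, baaaaa, Z) ⊢ (s3, aaaaa, EZ) ⊢ (s0, aaaaa, AEZ) ⊢ (s0, aaaa, EAEZ) ⊢ (s0, aaaa, AEZ) ⊢ (s0, aaa, EAEZ) ⊢ (s0, aaa, AEZ) ⊢ (s0, aa, EAEZ) ⊢ (s0, aa, AEZ) ⊢ (s0, a, EAEZ) ⊢ (s0, a, AEZ) ⊢ (s0, ε, EAEZ) ⊢ (s0, ε, AEZ)
All input consumed in state s0 with stack AEZ.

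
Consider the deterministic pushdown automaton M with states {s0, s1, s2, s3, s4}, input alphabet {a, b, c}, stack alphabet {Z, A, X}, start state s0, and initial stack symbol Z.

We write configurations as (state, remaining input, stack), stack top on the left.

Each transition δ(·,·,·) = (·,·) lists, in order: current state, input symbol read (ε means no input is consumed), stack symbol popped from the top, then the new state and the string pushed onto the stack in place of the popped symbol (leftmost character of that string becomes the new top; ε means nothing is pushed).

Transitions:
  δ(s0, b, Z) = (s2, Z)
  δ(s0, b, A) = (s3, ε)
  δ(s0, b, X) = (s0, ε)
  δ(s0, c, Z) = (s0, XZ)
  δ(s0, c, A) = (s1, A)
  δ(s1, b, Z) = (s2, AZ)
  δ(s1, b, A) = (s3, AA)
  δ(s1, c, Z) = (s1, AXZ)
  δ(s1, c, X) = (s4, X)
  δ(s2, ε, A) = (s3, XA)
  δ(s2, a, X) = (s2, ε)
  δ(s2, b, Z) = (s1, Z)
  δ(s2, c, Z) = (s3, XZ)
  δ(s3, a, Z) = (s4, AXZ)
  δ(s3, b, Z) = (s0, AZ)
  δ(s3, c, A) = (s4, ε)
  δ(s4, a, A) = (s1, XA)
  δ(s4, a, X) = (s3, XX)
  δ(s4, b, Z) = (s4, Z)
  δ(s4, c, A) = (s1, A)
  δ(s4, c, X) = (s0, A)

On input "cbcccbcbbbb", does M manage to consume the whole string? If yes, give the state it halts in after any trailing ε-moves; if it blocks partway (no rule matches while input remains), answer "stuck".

stuck

(s0, cbcccbcbbbb, Z)
  read c, top Z: go to s0, push XZ → (s0, bcccbcbbbb, XZ)
  read b, top X: go to s0, push ε → (s0, cccbcbbbb, Z)
  read c, top Z: go to s0, push XZ → (s0, ccbcbbbb, XZ)
No transition for (s0, c, top X); M blocks with input ccbcbbbb remaining.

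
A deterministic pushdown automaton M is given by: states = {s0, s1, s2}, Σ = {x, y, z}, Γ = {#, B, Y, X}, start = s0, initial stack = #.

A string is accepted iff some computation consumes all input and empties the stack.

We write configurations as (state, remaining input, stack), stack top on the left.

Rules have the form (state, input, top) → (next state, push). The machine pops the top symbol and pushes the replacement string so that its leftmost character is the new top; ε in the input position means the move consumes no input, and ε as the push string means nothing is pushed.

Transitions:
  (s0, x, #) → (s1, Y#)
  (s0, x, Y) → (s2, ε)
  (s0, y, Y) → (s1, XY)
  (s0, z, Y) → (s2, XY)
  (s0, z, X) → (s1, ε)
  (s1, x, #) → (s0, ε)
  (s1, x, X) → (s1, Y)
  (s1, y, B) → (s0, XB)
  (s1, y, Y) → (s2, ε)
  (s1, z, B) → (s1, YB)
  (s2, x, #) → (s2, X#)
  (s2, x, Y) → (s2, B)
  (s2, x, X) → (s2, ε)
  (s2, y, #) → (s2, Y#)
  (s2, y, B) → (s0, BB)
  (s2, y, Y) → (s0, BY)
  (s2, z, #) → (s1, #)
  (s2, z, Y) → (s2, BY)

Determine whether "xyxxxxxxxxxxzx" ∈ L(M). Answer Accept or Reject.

Accept

(s0, xyxxxxxxxxxxzx, #)
  read x, top #: go to s1, push Y# → (s1, yxxxxxxxxxxzx, Y#)
  read y, top Y: go to s2, push ε → (s2, xxxxxxxxxxzx, #)
  read x, top #: go to s2, push X# → (s2, xxxxxxxxxzx, X#)
  read x, top X: go to s2, push ε → (s2, xxxxxxxxzx, #)
  read x, top #: go to s2, push X# → (s2, xxxxxxxzx, X#)
  read x, top X: go to s2, push ε → (s2, xxxxxxzx, #)
  read x, top #: go to s2, push X# → (s2, xxxxxzx, X#)
  read x, top X: go to s2, push ε → (s2, xxxxzx, #)
  read x, top #: go to s2, push X# → (s2, xxxzx, X#)
  read x, top X: go to s2, push ε → (s2, xxzx, #)
  read x, top #: go to s2, push X# → (s2, xzx, X#)
  read x, top X: go to s2, push ε → (s2, zx, #)
  read z, top #: go to s1, push # → (s1, x, #)
  read x, top #: go to s0, push ε → (s0, ε, ε)
All input consumed and the stack is empty.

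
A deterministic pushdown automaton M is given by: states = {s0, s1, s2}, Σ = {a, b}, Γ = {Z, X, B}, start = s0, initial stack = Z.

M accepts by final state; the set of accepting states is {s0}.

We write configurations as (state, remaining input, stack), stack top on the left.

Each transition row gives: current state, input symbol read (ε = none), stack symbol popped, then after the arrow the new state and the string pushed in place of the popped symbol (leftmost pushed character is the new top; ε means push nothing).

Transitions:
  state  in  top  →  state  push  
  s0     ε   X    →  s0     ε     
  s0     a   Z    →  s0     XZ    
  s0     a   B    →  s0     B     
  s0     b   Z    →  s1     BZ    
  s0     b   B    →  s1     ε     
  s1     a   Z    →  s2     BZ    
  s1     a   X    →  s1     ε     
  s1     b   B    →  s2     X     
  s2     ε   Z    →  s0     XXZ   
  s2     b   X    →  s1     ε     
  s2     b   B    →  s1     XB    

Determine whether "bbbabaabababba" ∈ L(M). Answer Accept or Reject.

(s0, bbbabaabababba, Z) ⊢ (s1, bbabaabababba, BZ) ⊢ (s2, babaabababba, XZ) ⊢ (s1, abaabababba, Z) ⊢ (s2, baabababba, BZ) ⊢ (s1, aabababba, XBZ) ⊢ (s1, abababba, BZ)
No transition applies at (s1, abababba, BZ); input not fully consumed.

Reject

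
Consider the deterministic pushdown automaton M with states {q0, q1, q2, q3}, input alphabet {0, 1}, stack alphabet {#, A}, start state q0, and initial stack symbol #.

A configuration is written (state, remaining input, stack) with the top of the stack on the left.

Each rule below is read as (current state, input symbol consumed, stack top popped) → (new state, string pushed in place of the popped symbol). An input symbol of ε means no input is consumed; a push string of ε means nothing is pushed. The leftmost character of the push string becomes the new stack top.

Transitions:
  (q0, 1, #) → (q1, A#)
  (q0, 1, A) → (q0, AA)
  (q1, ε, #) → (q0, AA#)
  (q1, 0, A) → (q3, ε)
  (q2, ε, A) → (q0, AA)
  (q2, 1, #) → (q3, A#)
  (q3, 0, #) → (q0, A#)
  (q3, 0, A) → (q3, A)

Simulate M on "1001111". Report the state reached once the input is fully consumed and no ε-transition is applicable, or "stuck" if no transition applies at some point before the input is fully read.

q0

(q0, 1001111, #)
  read 1, top #: go to q1, push A# → (q1, 001111, A#)
  read 0, top A: go to q3, push ε → (q3, 01111, #)
  read 0, top #: go to q0, push A# → (q0, 1111, A#)
  read 1, top A: go to q0, push AA → (q0, 111, AA#)
  read 1, top A: go to q0, push AA → (q0, 11, AAA#)
  read 1, top A: go to q0, push AA → (q0, 1, AAAA#)
  read 1, top A: go to q0, push AA → (q0, ε, AAAAA#)
All input consumed; M is in state q0.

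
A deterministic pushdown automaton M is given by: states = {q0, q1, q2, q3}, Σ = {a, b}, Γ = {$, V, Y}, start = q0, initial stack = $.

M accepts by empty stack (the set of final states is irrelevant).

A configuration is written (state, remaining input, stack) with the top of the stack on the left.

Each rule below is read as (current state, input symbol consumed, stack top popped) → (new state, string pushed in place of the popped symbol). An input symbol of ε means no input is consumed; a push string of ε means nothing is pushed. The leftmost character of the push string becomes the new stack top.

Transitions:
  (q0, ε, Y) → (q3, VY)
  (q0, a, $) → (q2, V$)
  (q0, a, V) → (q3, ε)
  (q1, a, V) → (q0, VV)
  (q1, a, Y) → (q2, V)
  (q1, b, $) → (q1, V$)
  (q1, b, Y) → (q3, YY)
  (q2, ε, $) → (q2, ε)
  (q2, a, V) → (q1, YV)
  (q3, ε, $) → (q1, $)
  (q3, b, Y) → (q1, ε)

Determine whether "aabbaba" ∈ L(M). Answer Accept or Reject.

(q0, aabbaba, $)
  read a, top $: go to q2, push V$ → (q2, abbaba, V$)
  read a, top V: go to q1, push YV → (q1, bbaba, YV$)
  read b, top Y: go to q3, push YY → (q3, baba, YYV$)
  read b, top Y: go to q1, push ε → (q1, aba, YV$)
  read a, top Y: go to q2, push V → (q2, ba, VV$)
No transition applies at (q2, ba, VV$); input not fully consumed.

Reject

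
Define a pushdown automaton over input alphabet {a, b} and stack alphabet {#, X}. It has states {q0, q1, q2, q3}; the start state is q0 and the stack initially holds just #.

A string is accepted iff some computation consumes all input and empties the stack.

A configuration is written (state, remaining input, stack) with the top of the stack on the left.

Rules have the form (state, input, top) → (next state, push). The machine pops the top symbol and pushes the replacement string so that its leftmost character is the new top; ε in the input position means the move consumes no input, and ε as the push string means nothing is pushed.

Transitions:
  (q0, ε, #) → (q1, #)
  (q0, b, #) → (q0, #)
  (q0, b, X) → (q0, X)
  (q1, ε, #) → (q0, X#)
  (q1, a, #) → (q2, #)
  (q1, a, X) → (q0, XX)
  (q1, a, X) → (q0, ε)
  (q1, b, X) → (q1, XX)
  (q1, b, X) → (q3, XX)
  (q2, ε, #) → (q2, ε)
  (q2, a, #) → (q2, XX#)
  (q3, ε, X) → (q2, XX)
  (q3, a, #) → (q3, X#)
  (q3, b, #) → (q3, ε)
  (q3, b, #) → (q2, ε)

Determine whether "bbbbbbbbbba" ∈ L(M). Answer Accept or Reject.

Accept

One accepting computation: (q0, bbbbbbbbbba, #) ⊢ (q0, bbbbbbbbba, #) ⊢ (q0, bbbbbbbba, #) ⊢ (q0, bbbbbbba, #) ⊢ (q0, bbbbbba, #) ⊢ (q0, bbbbba, #) ⊢ (q0, bbbba, #) ⊢ (q0, bbba, #) ⊢ (q0, bba, #) ⊢ (q0, ba, #) ⊢ (q0, a, #) ⊢ (q1, a, #) ⊢ (q2, ε, #) ⊢ (q2, ε, ε)
All input consumed and the stack is empty.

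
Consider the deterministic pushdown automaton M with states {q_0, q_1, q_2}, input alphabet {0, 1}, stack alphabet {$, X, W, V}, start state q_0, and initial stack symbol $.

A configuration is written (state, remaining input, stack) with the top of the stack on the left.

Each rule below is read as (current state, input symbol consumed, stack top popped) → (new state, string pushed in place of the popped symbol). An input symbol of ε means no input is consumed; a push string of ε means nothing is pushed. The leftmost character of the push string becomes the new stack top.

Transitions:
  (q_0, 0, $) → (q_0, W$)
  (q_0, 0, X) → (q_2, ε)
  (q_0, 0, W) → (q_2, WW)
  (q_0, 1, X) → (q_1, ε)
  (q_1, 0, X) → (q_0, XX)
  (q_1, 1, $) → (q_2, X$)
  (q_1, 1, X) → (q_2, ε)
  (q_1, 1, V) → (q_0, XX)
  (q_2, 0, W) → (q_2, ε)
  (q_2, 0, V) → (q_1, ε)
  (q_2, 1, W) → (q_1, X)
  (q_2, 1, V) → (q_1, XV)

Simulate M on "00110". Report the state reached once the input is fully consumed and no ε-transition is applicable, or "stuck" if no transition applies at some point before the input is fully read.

(q_0, 00110, $)
  read 0, top $: go to q_0, push W$ → (q_0, 0110, W$)
  read 0, top W: go to q_2, push WW → (q_2, 110, WW$)
  read 1, top W: go to q_1, push X → (q_1, 10, XW$)
  read 1, top X: go to q_2, push ε → (q_2, 0, W$)
  read 0, top W: go to q_2, push ε → (q_2, ε, $)
All input consumed; M is in state q_2.

q_2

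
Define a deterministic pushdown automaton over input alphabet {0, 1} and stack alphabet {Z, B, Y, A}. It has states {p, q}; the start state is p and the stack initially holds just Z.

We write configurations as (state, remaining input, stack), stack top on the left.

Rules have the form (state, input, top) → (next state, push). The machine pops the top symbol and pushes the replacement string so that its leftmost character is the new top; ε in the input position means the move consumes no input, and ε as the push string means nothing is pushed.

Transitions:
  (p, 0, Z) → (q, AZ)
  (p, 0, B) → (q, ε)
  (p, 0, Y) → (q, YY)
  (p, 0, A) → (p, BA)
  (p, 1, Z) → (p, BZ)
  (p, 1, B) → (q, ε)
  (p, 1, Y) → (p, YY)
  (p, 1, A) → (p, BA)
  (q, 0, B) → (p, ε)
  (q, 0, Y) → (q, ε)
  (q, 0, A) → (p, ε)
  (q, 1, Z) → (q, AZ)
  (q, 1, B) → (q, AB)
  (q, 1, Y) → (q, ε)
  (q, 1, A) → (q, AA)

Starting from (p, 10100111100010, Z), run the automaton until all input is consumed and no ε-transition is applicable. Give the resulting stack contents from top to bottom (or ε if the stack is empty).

AAAAZ

(p, 10100111100010, Z)
  read 1, top Z: go to p, push BZ → (p, 0100111100010, BZ)
  read 0, top B: go to q, push ε → (q, 100111100010, Z)
  read 1, top Z: go to q, push AZ → (q, 00111100010, AZ)
  read 0, top A: go to p, push ε → (p, 0111100010, Z)
  read 0, top Z: go to q, push AZ → (q, 111100010, AZ)
  read 1, top A: go to q, push AA → (q, 11100010, AAZ)
  read 1, top A: go to q, push AA → (q, 1100010, AAAZ)
  read 1, top A: go to q, push AA → (q, 100010, AAAAZ)
  read 1, top A: go to q, push AA → (q, 00010, AAAAAZ)
  read 0, top A: go to p, push ε → (p, 0010, AAAAZ)
  read 0, top A: go to p, push BA → (p, 010, BAAAAZ)
  read 0, top B: go to q, push ε → (q, 10, AAAAZ)
  read 1, top A: go to q, push AA → (q, 0, AAAAAZ)
  read 0, top A: go to p, push ε → (p, ε, AAAAZ)
All input consumed in state p with stack AAAAZ.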